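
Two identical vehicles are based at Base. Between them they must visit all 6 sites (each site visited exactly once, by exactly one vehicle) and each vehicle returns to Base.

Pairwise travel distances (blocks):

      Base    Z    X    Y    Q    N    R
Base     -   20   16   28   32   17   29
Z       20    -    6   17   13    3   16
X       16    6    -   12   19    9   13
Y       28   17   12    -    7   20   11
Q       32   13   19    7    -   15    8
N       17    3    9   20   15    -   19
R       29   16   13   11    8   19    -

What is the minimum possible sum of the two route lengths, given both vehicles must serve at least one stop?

Minimum combined distance: 111 blocks.

Try each way of splitting the stops between the two vehicles (each non-empty) and, for each split, find the best tour for each vehicle:
  {Z} + {X, Y, Q, N, R}: 40 + 79 = 119
  {X} + {Z, Y, Q, N, R}: 32 + 79 = 111
  {Z, X} + {Y, Q, N, R}: 42 + 79 = 121
  {Y} + {Z, X, Q, N, R}: 56 + 70 = 126
  {Z, Y} + {X, Q, N, R}: 65 + 69 = 134
  {X, Y} + {Z, Q, N, R}: 56 + 70 = 126
  … (31 splits in total)
Best: vehicle 1 Base → X → Base = 32; vehicle 2 Base → Y → Q → R → Z → N → Base = 79; combined 111.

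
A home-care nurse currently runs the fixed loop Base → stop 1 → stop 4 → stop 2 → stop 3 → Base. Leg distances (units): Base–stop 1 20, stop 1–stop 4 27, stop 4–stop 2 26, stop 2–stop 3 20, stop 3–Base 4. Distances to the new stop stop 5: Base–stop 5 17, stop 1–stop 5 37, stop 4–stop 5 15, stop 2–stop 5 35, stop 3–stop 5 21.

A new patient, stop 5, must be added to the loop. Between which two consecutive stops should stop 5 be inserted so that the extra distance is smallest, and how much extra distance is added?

Insertion cost between consecutive stops i–j is d(i,stop 5) + d(stop 5,j) − d(i,j):
  between Base and stop 1: 17 + 37 − 20 = 34
  between stop 1 and stop 4: 37 + 15 − 27 = 25
  between stop 4 and stop 2: 15 + 35 − 26 = 24
  between stop 2 and stop 3: 35 + 21 − 20 = 36
  between stop 3 and Base: 21 + 17 − 4 = 34
Cheapest insertion is between stop 4 and stop 2, adding 24.
New total = 97 + 24 = 121.

Adding 24 by placing stop 5 on the stop 4–stop 2 leg.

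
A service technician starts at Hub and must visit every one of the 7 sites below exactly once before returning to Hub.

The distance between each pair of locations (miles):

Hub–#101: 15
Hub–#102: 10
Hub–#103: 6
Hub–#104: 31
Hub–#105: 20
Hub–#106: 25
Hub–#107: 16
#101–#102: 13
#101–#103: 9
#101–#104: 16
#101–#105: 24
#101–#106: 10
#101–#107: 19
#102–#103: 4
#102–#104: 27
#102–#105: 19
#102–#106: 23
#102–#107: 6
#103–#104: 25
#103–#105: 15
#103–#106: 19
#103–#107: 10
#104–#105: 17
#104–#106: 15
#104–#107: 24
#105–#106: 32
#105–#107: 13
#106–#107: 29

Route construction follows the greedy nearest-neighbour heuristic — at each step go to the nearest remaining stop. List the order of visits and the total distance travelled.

From Hub: distances to unvisited — #103=6, #102=10, #101=15, #107=16, #105=20, #106=25, #104=31. Nearest is #103 (6).
From #103: distances to unvisited — #102=4, #101=9, #107=10, #105=15, #106=19, #104=25. Nearest is #102 (4).
From #102: distances to unvisited — #107=6, #101=13, #105=19, #106=23, #104=27. Nearest is #107 (6).
From #107: distances to unvisited — #105=13, #101=19, #104=24, #106=29. Nearest is #105 (13).
From #105: distances to unvisited — #104=17, #101=24, #106=32. Nearest is #104 (17).
From #104: distances to unvisited — #106=15, #101=16. Nearest is #106 (15).
From #106: distances to unvisited — #101=10. Nearest is #101 (10).
Return #101→Hub: 15.
Total = 6 + 4 + 6 + 13 + 17 + 15 + 10 + 15 = 86.

Nearest-neighbour total = 86 miles; route Hub → #103 → #102 → #107 → #105 → #104 → #106 → #101 → Hub.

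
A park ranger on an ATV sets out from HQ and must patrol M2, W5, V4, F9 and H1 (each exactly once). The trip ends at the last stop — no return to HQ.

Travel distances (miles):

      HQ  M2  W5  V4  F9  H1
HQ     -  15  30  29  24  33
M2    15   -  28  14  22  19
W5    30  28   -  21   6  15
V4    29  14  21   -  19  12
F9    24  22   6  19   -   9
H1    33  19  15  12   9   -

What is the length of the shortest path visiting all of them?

56 miles — the minimum one-way total.

There are 5! = 120 possible orderings.
HQ - M2 - W5 - V4 - F9 - H1: 15+28+21+19+9 = 92
HQ - M2 - W5 - V4 - H1 - F9: 15+28+21+12+9 = 85
HQ - M2 - W5 - F9 - V4 - H1: 15+28+6+19+12 = 80
HQ - M2 - W5 - F9 - H1 - V4: 15+28+6+9+12 = 70
HQ - M2 - W5 - H1 - V4 - F9: 15+28+15+12+19 = 89
HQ - M2 - W5 - H1 - F9 - V4: 15+28+15+9+19 = 86
HQ - M2 - V4 - W5 - F9 - H1: 15+14+21+6+9 = 65
HQ - M2 - V4 - W5 - H1 - F9: 15+14+21+15+9 = 74
HQ - M2 - V4 - F9 - W5 - H1: 15+14+19+6+15 = 69
HQ - M2 - V4 - F9 - H1 - W5: 15+14+19+9+15 = 72
HQ - M2 - V4 - H1 - W5 - F9: 15+14+12+15+6 = 62
HQ - M2 - V4 - H1 - F9 - W5: 15+14+12+9+6 = 56
HQ - M2 - F9 - W5 - V4 - H1: 15+22+6+21+12 = 76
HQ - M2 - F9 - W5 - H1 - V4: 15+22+6+15+12 = 70
… (106 more)
The minimum is 56.
One shortest path: HQ → M2 → V4 → H1 → F9 → W5.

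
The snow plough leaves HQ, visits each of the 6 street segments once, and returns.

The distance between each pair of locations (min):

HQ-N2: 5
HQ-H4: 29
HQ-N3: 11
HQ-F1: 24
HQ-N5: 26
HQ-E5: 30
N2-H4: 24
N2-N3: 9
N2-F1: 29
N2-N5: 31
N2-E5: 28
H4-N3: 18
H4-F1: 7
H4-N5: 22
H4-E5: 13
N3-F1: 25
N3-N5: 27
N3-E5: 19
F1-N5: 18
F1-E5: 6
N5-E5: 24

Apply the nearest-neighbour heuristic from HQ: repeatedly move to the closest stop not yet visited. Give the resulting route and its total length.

From HQ: distances to unvisited — N2=5, N3=11, F1=24, N5=26, H4=29, E5=30. Nearest is N2 (5).
From N2: distances to unvisited — N3=9, H4=24, E5=28, F1=29, N5=31. Nearest is N3 (9).
From N3: distances to unvisited — H4=18, E5=19, F1=25, N5=27. Nearest is H4 (18).
From H4: distances to unvisited — F1=7, E5=13, N5=22. Nearest is F1 (7).
From F1: distances to unvisited — E5=6, N5=18. Nearest is E5 (6).
From E5: distances to unvisited — N5=24. Nearest is N5 (24).
Return N5→HQ: 26.
Total = 5 + 9 + 18 + 7 + 6 + 24 + 26 = 95.

Total distance 95 min via the nearest-neighbour route HQ → N2 → N3 → H4 → F1 → E5 → N5 → HQ.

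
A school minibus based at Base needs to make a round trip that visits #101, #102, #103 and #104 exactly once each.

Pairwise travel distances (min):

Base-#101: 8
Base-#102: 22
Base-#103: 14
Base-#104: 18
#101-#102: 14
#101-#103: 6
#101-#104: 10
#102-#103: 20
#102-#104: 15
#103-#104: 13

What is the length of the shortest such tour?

Shortest round trip = 64 min.

There are 12 distinct closed tours to check (reversals are equivalent).
Base → #101 → #102 → #103 → #104 → Base: 8+14+20+13+18 = 73
Base → #101 → #102 → #104 → #103 → Base: 8+14+15+13+14 = 64
Base → #101 → #103 → #102 → #104 → Base: 8+6+20+15+18 = 67
Base → #101 → #103 → #104 → #102 → Base: 8+6+13+15+22 = 64
Base → #101 → #104 → #102 → #103 → Base: 8+10+15+20+14 = 67
Base → #101 → #104 → #103 → #102 → Base: 8+10+13+20+22 = 73
Base → #102 → #101 → #103 → #104 → Base: 22+14+6+13+18 = 73
Base → #102 → #101 → #104 → #103 → Base: 22+14+10+13+14 = 73
Base → #102 → #103 → #101 → #104 → Base: 22+20+6+10+18 = 76
Base → #102 → #104 → #101 → #103 → Base: 22+15+10+6+14 = 67
Base → #103 → #101 → #102 → #104 → Base: 14+6+14+15+18 = 67
Base → #103 → #102 → #101 → #104 → Base: 14+20+14+10+18 = 76
The minimum is 64.
One optimal route: Base → #101 → #102 → #104 → #103 → Base (or its reverse).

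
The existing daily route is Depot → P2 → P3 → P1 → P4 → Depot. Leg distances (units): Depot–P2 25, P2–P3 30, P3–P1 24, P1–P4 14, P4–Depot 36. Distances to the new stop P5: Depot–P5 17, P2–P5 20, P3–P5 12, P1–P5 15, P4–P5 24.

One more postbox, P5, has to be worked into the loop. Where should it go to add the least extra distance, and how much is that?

Adding 2 by placing P5 on the P2–P3 leg.

Insertion cost between consecutive stops i–j is d(i,P5) + d(P5,j) − d(i,j):
  between Depot and P2: 17 + 20 − 25 = 12
  between P2 and P3: 20 + 12 − 30 = 2
  between P3 and P1: 12 + 15 − 24 = 3
  between P1 and P4: 15 + 24 − 14 = 25
  between P4 and Depot: 24 + 17 − 36 = 5
Cheapest insertion is between P2 and P3, adding 2.
New total = 129 + 2 = 131.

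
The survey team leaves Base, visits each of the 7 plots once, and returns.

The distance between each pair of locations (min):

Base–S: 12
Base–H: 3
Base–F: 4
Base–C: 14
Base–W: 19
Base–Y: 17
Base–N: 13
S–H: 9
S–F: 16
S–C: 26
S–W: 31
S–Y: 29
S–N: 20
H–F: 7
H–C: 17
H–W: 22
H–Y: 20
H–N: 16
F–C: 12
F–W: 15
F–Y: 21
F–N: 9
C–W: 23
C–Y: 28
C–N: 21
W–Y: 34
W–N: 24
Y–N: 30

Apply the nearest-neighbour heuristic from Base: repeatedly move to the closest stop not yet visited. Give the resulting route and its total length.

139 min along Base → H → F → N → S → C → W → Y → Base.

Base → [H:3 / F:4 / S:12 / N:13 / C:14 / Y:17 / W:19] → H (3)
H → [F:7 / S:9 / N:16 / C:17 / Y:20 / W:22] → F (7)
F → [N:9 / C:12 / W:15 / S:16 / Y:21] → N (9)
N → [S:20 / C:21 / W:24 / Y:30] → S (20)
S → [C:26 / Y:29 / W:31] → C (26)
C → [W:23 / Y:28] → W (23)
W → [Y:34] → Y (34)
Return Y→Base: 17.
Total = 3 + 7 + 9 + 20 + 26 + 23 + 34 + 17 = 139.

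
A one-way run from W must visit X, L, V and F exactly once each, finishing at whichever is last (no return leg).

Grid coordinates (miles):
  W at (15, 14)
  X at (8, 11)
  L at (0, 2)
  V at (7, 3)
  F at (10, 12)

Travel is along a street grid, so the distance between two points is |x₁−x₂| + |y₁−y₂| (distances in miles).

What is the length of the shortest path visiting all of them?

There are 4! = 24 possible orderings.
W → X → L → V → F: 10+17+8+12 = 47
W → X → L → F → V: 10+17+20+12 = 59
W → X → V → L → F: 10+9+8+20 = 47
W → X → V → F → L: 10+9+12+20 = 51
W → X → F → L → V: 10+3+20+8 = 41
W → X → F → V → L: 10+3+12+8 = 33
W → L → X → V → F: 27+17+9+12 = 65
W → L → X → F → V: 27+17+3+12 = 59
W → L → V → X → F: 27+8+9+3 = 47
W → L → V → F → X: 27+8+12+3 = 50
W → L → F → X → V: 27+20+3+9 = 59
W → L → F → V → X: 27+20+12+9 = 68
W → V → X → L → F: 19+9+17+20 = 65
W → V → X → F → L: 19+9+3+20 = 51
… (10 more)
W → F → X → V → L: 7+3+9+8 = 27  ← best
The minimum is 27.
One shortest path: W → F → X → V → L.

Minimum one-way distance = 27 miles.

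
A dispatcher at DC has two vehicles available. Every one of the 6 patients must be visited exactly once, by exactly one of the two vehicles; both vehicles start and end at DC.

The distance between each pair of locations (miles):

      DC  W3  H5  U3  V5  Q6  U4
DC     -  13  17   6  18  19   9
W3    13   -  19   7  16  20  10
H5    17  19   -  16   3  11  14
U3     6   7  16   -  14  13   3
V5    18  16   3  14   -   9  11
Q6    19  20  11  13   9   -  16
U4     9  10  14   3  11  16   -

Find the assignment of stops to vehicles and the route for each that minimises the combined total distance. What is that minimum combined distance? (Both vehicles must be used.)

79 miles — the smallest possible combined total.

There are 2^5 − 1 = 31 ways to divide the 6 stops into two non-empty groups. For each, the best each vehicle can do is its own shortest tour through its group:
  {W3} + {H5, U3, V5, Q6, U4}: 26 + 53 = 79
  {H5} + {W3, U3, V5, Q6, U4}: 34 + 62 = 96
  {W3, H5} + {U3, V5, Q6, U4}: 49 + 48 = 97
  {U3} + {W3, H5, V5, Q6, U4}: 12 + 67 = 79
  {W3, U3} + {H5, V5, Q6, U4}: 26 + 53 = 79
  {H5, U3} + {W3, V5, Q6, U4}: 39 + 62 = 101
  … (31 splits in total)
Best: vehicle 1 DC → W3 → DC = 26; vehicle 2 DC → U3 → Q6 → H5 → V5 → U4 → DC = 53; combined 79.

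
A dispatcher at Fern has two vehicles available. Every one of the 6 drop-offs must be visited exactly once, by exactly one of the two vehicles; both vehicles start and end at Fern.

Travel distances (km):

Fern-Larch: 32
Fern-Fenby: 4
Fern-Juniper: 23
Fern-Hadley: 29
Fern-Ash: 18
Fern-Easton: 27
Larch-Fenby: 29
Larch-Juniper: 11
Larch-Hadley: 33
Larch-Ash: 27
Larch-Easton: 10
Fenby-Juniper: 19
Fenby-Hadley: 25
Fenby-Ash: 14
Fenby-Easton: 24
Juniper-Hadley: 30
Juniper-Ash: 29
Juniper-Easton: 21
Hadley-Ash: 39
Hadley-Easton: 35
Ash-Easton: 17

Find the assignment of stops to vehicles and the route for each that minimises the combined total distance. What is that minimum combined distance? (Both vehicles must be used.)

Check every non-empty split of the stops between the two vehicles; for each half take its own optimal tour:
  {Larch} + {Fenby, Juniper, Hadley, Ash, Easton}: 64 + 115 = 179
  {Fenby} + {Larch, Juniper, Hadley, Ash, Easton}: 8 + 115 = 123
  {Larch, Fenby} + {Juniper, Hadley, Ash, Easton}: 65 + 115 = 180
  {Juniper} + {Larch, Fenby, Hadley, Ash, Easton}: 46 + 107 = 153
  {Larch, Juniper} + {Fenby, Hadley, Ash, Easton}: 66 + 99 = 165
  {Fenby, Juniper} + {Larch, Hadley, Ash, Easton}: 46 + 107 = 153
  … (31 splits in total)
Best: vehicle 1 Fern → Fenby → Fern = 8; vehicle 2 Fern → Hadley → Juniper → Larch → Easton → Ash → Fern = 115; combined 123.

Minimum combined distance: 123 km.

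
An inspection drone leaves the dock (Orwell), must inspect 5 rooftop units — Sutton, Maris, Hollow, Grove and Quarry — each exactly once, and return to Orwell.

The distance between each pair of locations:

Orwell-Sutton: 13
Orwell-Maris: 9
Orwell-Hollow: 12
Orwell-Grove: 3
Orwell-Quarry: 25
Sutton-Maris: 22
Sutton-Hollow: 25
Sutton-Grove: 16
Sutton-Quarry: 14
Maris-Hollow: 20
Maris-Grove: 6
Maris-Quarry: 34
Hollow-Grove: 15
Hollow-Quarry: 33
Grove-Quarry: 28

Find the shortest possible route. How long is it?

89 — the shortest possible round trip.

With 5 stops there are 5!/2 = 60 distinct round trips (a route and its reverse cost the same).
Orwell - Sutton - Maris - Hollow - Grove - Quarry - Orwell: 13+22+20+15+28+25 = 123
Orwell - Sutton - Maris - Hollow - Quarry - Grove - Orwell: 13+22+20+33+28+3 = 119
Orwell - Sutton - Maris - Grove - Hollow - Quarry - Orwell: 13+22+6+15+33+25 = 114
Orwell - Sutton - Maris - Grove - Quarry - Hollow - Orwell: 13+22+6+28+33+12 = 114
Orwell - Sutton - Maris - Quarry - Hollow - Grove - Orwell: 13+22+34+33+15+3 = 120
Orwell - Sutton - Maris - Quarry - Grove - Hollow - Orwell: 13+22+34+28+15+12 = 124
Orwell - Sutton - Hollow - Maris - Grove - Quarry - Orwell: 13+25+20+6+28+25 = 117
Orwell - Sutton - Hollow - Maris - Quarry - Grove - Orwell: 13+25+20+34+28+3 = 123
Orwell - Sutton - Hollow - Grove - Maris - Quarry - Orwell: 13+25+15+6+34+25 = 118
Orwell - Sutton - Hollow - Grove - Quarry - Maris - Orwell: 13+25+15+28+34+9 = 124
Orwell - Sutton - Hollow - Quarry - Maris - Grove - Orwell: 13+25+33+34+6+3 = 114
Orwell - Sutton - Hollow - Quarry - Grove - Maris - Orwell: 13+25+33+28+6+9 = 114
Orwell - Sutton - Grove - Maris - Hollow - Quarry - Orwell: 13+16+6+20+33+25 = 113
Orwell - Sutton - Grove - Maris - Quarry - Hollow - Orwell: 13+16+6+34+33+12 = 114
… (46 more)
Orwell - Sutton - Quarry - Hollow - Maris - Grove - Orwell: 13+14+33+20+6+3 = 89  ← best
The minimum is 89.
One optimal route: Orwell → Sutton → Quarry → Hollow → Maris → Grove → Orwell (or its reverse).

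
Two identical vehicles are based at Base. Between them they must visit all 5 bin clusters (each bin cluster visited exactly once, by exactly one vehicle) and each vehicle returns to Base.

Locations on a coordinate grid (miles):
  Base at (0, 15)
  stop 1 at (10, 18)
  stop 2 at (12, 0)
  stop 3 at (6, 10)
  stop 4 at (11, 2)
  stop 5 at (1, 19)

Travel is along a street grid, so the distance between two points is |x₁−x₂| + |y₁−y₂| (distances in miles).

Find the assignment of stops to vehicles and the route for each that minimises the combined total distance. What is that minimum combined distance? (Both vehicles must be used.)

Minimum combined distance: 70 miles.

There are 2^4 − 1 = 15 ways to divide the 5 stops into two non-empty groups. For each, the best each vehicle can do is its own shortest tour through its group:
  {stop 1} + {stop 2, stop 3, stop 4, stop 5}: 26 + 62 = 88
  {stop 2} + {stop 1, stop 3, stop 4, stop 5}: 54 + 56 = 110
  {stop 1, stop 2} + {stop 3, stop 4, stop 5}: 60 + 56 = 116
  {stop 3} + {stop 1, stop 2, stop 4, stop 5}: 22 + 62 = 84
  {stop 1, stop 3} + {stop 2, stop 4, stop 5}: 36 + 62 = 98
  {stop 2, stop 3} + {stop 1, stop 4, stop 5}: 54 + 56 = 110
  … (15 splits in total)
  {stop 1, stop 2, stop 3, stop 4} + {stop 5}: 60 + 10 = 70  ← best
Best: vehicle 1 Base → stop 1 → stop 2 → stop 4 → stop 3 → Base = 60; vehicle 2 Base → stop 5 → Base = 10; combined 70.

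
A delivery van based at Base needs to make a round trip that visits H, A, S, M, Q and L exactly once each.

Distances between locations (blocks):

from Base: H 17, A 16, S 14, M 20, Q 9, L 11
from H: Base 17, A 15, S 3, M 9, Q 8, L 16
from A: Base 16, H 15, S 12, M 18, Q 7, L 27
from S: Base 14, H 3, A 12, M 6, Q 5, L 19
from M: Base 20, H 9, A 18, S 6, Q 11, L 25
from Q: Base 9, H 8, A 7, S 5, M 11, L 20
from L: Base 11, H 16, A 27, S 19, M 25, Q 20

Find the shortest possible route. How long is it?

70 blocks — the shortest possible round trip.

There are 360 distinct closed tours to check (reversals are equivalent).
Base-H-A-S-M-Q-L-Base: 17+15+12+6+11+20+11 = 92
Base-H-A-S-M-L-Q-Base: 17+15+12+6+25+20+9 = 104
Base-H-A-S-Q-M-L-Base: 17+15+12+5+11+25+11 = 96
Base-H-A-S-Q-L-M-Base: 17+15+12+5+20+25+20 = 114
Base-H-A-S-L-M-Q-Base: 17+15+12+19+25+11+9 = 108
Base-H-A-S-L-Q-M-Base: 17+15+12+19+20+11+20 = 114
Base-H-A-M-S-Q-L-Base: 17+15+18+6+5+20+11 = 92
Base-H-A-M-S-L-Q-Base: 17+15+18+6+19+20+9 = 104
… (352 more)
Base-A-Q-S-M-H-L-Base: 16+7+5+6+9+16+11 = 70  ← best
The minimum is 70.
One optimal route: Base → A → Q → S → M → H → L → Base (or its reverse).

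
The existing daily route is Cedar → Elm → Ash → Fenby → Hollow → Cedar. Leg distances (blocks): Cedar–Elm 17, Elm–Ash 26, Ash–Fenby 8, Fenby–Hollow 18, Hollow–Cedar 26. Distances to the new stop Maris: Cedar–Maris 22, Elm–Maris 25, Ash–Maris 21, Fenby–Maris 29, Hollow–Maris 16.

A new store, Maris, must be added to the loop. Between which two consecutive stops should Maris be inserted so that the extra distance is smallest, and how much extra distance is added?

+12 blocks — insert Maris between Hollow and Cedar.

Insertion cost between consecutive stops i–j is d(i,Maris) + d(Maris,j) − d(i,j):
  between Cedar and Elm: 22 + 25 − 17 = 30
  between Elm and Ash: 25 + 21 − 26 = 20
  between Ash and Fenby: 21 + 29 − 8 = 42
  between Fenby and Hollow: 29 + 16 − 18 = 27
  between Hollow and Cedar: 16 + 22 − 26 = 12
Cheapest insertion is between Hollow and Cedar, adding 12.
New total = 95 + 12 = 107.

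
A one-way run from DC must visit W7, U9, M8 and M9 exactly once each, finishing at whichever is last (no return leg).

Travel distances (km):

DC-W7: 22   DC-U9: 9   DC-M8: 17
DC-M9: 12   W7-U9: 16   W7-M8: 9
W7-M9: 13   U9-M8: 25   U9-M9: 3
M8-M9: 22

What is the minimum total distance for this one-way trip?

Shortest open route: 34 km.

There are 4! = 24 possible orderings.
DC - W7 - U9 - M8 - M9: 22+16+25+22 = 85
DC - W7 - U9 - M9 - M8: 22+16+3+22 = 63
DC - W7 - M8 - U9 - M9: 22+9+25+3 = 59
DC - W7 - M8 - M9 - U9: 22+9+22+3 = 56
DC - W7 - M9 - U9 - M8: 22+13+3+25 = 63
DC - W7 - M9 - M8 - U9: 22+13+22+25 = 82
DC - U9 - W7 - M8 - M9: 9+16+9+22 = 56
DC - U9 - W7 - M9 - M8: 9+16+13+22 = 60
DC - U9 - M8 - W7 - M9: 9+25+9+13 = 56
DC - U9 - M8 - M9 - W7: 9+25+22+13 = 69
DC - U9 - M9 - W7 - M8: 9+3+13+9 = 34
DC - U9 - M9 - M8 - W7: 9+3+22+9 = 43
DC - M8 - W7 - U9 - M9: 17+9+16+3 = 45
DC - M8 - W7 - M9 - U9: 17+9+13+3 = 42
… (10 more)
The minimum is 34.
One shortest path: DC → U9 → M9 → W7 → M8.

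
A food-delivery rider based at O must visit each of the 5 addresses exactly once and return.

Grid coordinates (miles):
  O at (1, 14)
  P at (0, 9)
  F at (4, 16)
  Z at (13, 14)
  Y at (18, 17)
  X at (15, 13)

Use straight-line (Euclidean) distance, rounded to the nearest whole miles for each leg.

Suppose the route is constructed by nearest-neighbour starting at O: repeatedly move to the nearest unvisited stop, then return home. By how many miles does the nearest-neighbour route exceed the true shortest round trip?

The nearest-neighbour route is 6 miles longer than optimal.

From O: F=4, P=5, Z=12, X=14, Y=17 → choose F (4).
From F: P=8, Z=9, X=11, Y=14 → choose P (8).
From P: Z=14, X=16, Y=20 → choose Z (14).
From Z: X=2, Y=6 → choose X (2).
From X: Y=5 → choose Y (5).
NN route O → F → P → Z → X → Y → O costs 50.
Optimal: O → P → Z → X → Y → F → O costs 44 (by enumerating all 60 distinct tours).
Excess = 50 − 44 = 6.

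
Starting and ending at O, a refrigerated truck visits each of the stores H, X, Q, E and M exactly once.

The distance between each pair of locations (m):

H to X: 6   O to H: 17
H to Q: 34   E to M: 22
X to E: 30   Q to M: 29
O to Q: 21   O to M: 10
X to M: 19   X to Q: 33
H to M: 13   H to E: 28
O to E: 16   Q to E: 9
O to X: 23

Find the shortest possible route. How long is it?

87 m — the shortest possible round trip.

There are 60 distinct closed tours to check (reversals are equivalent).
O - H - X - Q - E - M - O: 17+6+33+9+22+10 = 97
O - H - X - Q - M - E - O: 17+6+33+29+22+16 = 123
O - H - X - E - Q - M - O: 17+6+30+9+29+10 = 101
O - H - X - E - M - Q - O: 17+6+30+22+29+21 = 125
O - H - X - M - Q - E - O: 17+6+19+29+9+16 = 96
O - H - X - M - E - Q - O: 17+6+19+22+9+21 = 94
O - H - Q - X - E - M - O: 17+34+33+30+22+10 = 146
O - H - Q - X - M - E - O: 17+34+33+19+22+16 = 141
O - H - Q - E - X - M - O: 17+34+9+30+19+10 = 119
O - H - Q - E - M - X - O: 17+34+9+22+19+23 = 124
O - H - Q - M - X - E - O: 17+34+29+19+30+16 = 145
O - H - Q - M - E - X - O: 17+34+29+22+30+23 = 155
O - H - E - X - Q - M - O: 17+28+30+33+29+10 = 147
O - H - E - X - M - Q - O: 17+28+30+19+29+21 = 144
… (46 more)
O - E - Q - X - H - M - O: 16+9+33+6+13+10 = 87  ← best
The minimum is 87.
One optimal route: O → E → Q → X → H → M → O (or its reverse).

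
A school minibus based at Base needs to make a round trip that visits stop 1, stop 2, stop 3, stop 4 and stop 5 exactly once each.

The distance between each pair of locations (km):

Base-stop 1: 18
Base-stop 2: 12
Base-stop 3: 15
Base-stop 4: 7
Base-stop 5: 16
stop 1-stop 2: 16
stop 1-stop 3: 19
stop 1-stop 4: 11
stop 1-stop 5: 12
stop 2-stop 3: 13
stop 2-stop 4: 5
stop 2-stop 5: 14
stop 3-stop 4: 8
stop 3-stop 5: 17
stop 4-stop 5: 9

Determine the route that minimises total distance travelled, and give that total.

There are 60 distinct closed tours to check (reversals are equivalent).
Base - stop 1 - stop 2 - stop 3 - stop 4 - stop 5 - Base: 18+16+13+8+9+16 = 80
Base - stop 1 - stop 2 - stop 3 - stop 5 - stop 4 - Base: 18+16+13+17+9+7 = 80
Base - stop 1 - stop 2 - stop 4 - stop 3 - stop 5 - Base: 18+16+5+8+17+16 = 80
Base - stop 1 - stop 2 - stop 4 - stop 5 - stop 3 - Base: 18+16+5+9+17+15 = 80
Base - stop 1 - stop 2 - stop 5 - stop 3 - stop 4 - Base: 18+16+14+17+8+7 = 80
Base - stop 1 - stop 2 - stop 5 - stop 4 - stop 3 - Base: 18+16+14+9+8+15 = 80
Base - stop 1 - stop 3 - stop 2 - stop 4 - stop 5 - Base: 18+19+13+5+9+16 = 80
Base - stop 1 - stop 3 - stop 2 - stop 5 - stop 4 - Base: 18+19+13+14+9+7 = 80
Base - stop 1 - stop 3 - stop 4 - stop 2 - stop 5 - Base: 18+19+8+5+14+16 = 80
Base - stop 1 - stop 3 - stop 4 - stop 5 - stop 2 - Base: 18+19+8+9+14+12 = 80
Base - stop 1 - stop 3 - stop 5 - stop 2 - stop 4 - Base: 18+19+17+14+5+7 = 80
Base - stop 1 - stop 3 - stop 5 - stop 4 - stop 2 - Base: 18+19+17+9+5+12 = 80
Base - stop 1 - stop 4 - stop 2 - stop 3 - stop 5 - Base: 18+11+5+13+17+16 = 80
Base - stop 1 - stop 4 - stop 2 - stop 5 - stop 3 - Base: 18+11+5+14+17+15 = 80
… (46 more)
Base - stop 1 - stop 5 - stop 2 - stop 3 - stop 4 - Base: 18+12+14+13+8+7 = 72  ← best
The minimum is 72.
One optimal route: Base → stop 1 → stop 5 → stop 2 → stop 3 → stop 4 → Base (or its reverse).

Minimum total distance: 72 km.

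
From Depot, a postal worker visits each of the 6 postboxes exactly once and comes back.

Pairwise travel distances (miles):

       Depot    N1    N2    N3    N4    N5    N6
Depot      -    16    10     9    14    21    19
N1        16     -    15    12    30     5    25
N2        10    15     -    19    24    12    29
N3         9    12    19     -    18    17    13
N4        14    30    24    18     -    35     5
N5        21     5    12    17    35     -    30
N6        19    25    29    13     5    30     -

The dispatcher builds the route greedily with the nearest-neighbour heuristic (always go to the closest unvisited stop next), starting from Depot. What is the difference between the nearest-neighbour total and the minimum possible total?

Excess over optimum: 15 miles.

From Depot: N3=9, N2=10, N4=14, N1=16, N6=19, N5=21 → choose N3 (9).
From N3: N1=12, N6=13, N5=17, N4=18, N2=19 → choose N1 (12).
From N1: N5=5, N2=15, N6=25, N4=30 → choose N5 (5).
From N5: N2=12, N6=30, N4=35 → choose N2 (12).
From N2: N4=24, N6=29 → choose N4 (24).
From N4: N6=5 → choose N6 (5).
NN route Depot → N3 → N1 → N5 → N2 → N4 → N6 → Depot costs 86.
Optimal: Depot → N2 → N5 → N1 → N3 → N6 → N4 → Depot costs 71 (by enumerating all 360 distinct tours).
Excess = 86 − 71 = 15.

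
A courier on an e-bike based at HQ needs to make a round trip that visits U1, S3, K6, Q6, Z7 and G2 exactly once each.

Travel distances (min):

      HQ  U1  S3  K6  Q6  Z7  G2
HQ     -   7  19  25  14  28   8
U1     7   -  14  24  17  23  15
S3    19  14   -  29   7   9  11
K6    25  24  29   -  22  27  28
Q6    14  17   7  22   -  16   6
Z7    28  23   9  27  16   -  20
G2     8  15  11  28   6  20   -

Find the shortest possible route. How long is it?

HQ→U1→S3→K6→Q6→Z7→G2→HQ: 7+14+29+22+16+20+8 = 116
HQ→U1→S3→K6→Q6→G2→Z7→HQ: 7+14+29+22+6+20+28 = 126
HQ→U1→S3→K6→Z7→Q6→G2→HQ: 7+14+29+27+16+6+8 = 107
HQ→U1→S3→K6→Z7→G2→Q6→HQ: 7+14+29+27+20+6+14 = 117
HQ→U1→S3→K6→G2→Q6→Z7→HQ: 7+14+29+28+6+16+28 = 128
HQ→U1→S3→K6→G2→Z7→Q6→HQ: 7+14+29+28+20+16+14 = 128
HQ→U1→S3→Q6→K6→Z7→G2→HQ: 7+14+7+22+27+20+8 = 105
HQ→U1→S3→Q6→K6→G2→Z7→HQ: 7+14+7+22+28+20+28 = 126
… (352 more)
HQ→U1→K6→Z7→S3→Q6→G2→HQ: 7+24+27+9+7+6+8 = 88  ← best
The minimum is 88.
One optimal route: HQ → U1 → K6 → Z7 → S3 → Q6 → G2 → HQ (or its reverse).

88 min — the shortest possible round trip.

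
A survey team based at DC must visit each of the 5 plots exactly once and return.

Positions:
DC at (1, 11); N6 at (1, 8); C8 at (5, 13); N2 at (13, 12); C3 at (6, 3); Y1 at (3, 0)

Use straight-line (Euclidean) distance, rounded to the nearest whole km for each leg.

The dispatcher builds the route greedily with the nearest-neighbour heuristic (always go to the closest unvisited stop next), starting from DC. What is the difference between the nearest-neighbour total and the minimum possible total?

DC: N6=3, C8=4, C3=9, Y1=11, N2=12 ⇒ N6
N6: C8=6, C3=7, Y1=8, N2=13 ⇒ C8
C8: N2=8, C3=10, Y1=13 ⇒ N2
N2: C3=11, Y1=16 ⇒ C3
C3: Y1=4 ⇒ Y1
NN route DC → N6 → C8 → N2 → C3 → Y1 → DC costs 43.
Optimal: DC → N6 → Y1 → C3 → N2 → C8 → DC costs 38 (by enumerating all 60 distinct tours).
Excess = 43 − 38 = 5.

The nearest-neighbour route is 5 km longer than optimal.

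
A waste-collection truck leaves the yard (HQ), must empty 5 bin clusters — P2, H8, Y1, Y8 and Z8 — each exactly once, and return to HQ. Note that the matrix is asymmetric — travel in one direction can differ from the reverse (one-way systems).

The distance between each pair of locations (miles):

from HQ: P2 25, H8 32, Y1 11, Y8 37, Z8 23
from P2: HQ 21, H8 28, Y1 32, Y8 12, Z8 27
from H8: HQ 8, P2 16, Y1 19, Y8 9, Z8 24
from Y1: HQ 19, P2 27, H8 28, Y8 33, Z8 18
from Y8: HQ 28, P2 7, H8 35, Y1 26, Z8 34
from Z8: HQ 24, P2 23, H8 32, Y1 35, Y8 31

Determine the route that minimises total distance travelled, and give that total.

Shortest round trip = 98 miles.

HQ→P2→H8→Y1→Y8→Z8→HQ: 25+28+19+33+34+24 = 163
HQ→P2→H8→Y1→Z8→Y8→HQ: 25+28+19+18+31+28 = 149
HQ→P2→H8→Y8→Y1→Z8→HQ: 25+28+9+26+18+24 = 130
HQ→P2→H8→Y8→Z8→Y1→HQ: 25+28+9+34+35+19 = 150
HQ→P2→H8→Z8→Y1→Y8→HQ: 25+28+24+35+33+28 = 173
HQ→P2→H8→Z8→Y8→Y1→HQ: 25+28+24+31+26+19 = 153
HQ→P2→Y1→H8→Y8→Z8→HQ: 25+32+28+9+34+24 = 152
HQ→P2→Y1→H8→Z8→Y8→HQ: 25+32+28+24+31+28 = 168
HQ→P2→Y1→Y8→H8→Z8→HQ: 25+32+33+35+24+24 = 173
HQ→P2→Y1→Y8→Z8→H8→HQ: 25+32+33+34+32+8 = 164
HQ→P2→Y1→Z8→H8→Y8→HQ: 25+32+18+32+9+28 = 144
HQ→P2→Y1→Z8→Y8→H8→HQ: 25+32+18+31+35+8 = 149
HQ→P2→Y8→H8→Y1→Z8→HQ: 25+12+35+19+18+24 = 133
HQ→P2→Y8→H8→Z8→Y1→HQ: 25+12+35+24+35+19 = 150
… (106 more)
HQ→Y1→Z8→H8→Y8→P2→HQ: 11+18+32+9+7+21 = 98  ← best
The minimum is 98.
One optimal route: HQ → Y1 → Z8 → H8 → Y8 → P2 → HQ.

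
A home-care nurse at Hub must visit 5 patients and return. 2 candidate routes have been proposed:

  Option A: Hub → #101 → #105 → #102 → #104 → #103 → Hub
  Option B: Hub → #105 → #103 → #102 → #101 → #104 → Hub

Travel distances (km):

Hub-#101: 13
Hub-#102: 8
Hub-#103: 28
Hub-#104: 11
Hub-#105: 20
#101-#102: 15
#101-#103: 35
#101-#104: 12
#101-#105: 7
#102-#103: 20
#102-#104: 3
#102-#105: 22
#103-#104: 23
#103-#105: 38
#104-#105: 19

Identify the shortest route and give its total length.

Option A: 13 + 7 + 22 + 3 + 23 + 28 = 96
Option B: 20 + 38 + 20 + 15 + 12 + 11 = 116

96 km — Option A is the shortest.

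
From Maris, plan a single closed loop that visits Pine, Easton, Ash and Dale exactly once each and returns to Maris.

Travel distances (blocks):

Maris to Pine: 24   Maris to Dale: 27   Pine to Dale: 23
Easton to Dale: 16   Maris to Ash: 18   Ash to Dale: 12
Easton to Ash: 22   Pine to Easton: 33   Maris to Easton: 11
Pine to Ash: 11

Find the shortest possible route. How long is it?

There are 12 distinct closed tours to check (reversals are equivalent).
Maris→Pine→Easton→Ash→Dale→Maris: 24+33+22+12+27 = 118
Maris→Pine→Easton→Dale→Ash→Maris: 24+33+16+12+18 = 103
Maris→Pine→Ash→Easton→Dale→Maris: 24+11+22+16+27 = 100
Maris→Pine→Ash→Dale→Easton→Maris: 24+11+12+16+11 = 74
Maris→Pine→Dale→Easton→Ash→Maris: 24+23+16+22+18 = 103
Maris→Pine→Dale→Ash→Easton→Maris: 24+23+12+22+11 = 92
Maris→Easton→Pine→Ash→Dale→Maris: 11+33+11+12+27 = 94
Maris→Easton→Pine→Dale→Ash→Maris: 11+33+23+12+18 = 97
Maris→Easton→Ash→Pine→Dale→Maris: 11+22+11+23+27 = 94
Maris→Easton→Dale→Pine→Ash→Maris: 11+16+23+11+18 = 79
Maris→Ash→Pine→Easton→Dale→Maris: 18+11+33+16+27 = 105
Maris→Ash→Easton→Pine→Dale→Maris: 18+22+33+23+27 = 123
The minimum is 74.
One optimal route: Maris → Pine → Ash → Dale → Easton → Maris (or its reverse).

Minimum total distance: 74 blocks.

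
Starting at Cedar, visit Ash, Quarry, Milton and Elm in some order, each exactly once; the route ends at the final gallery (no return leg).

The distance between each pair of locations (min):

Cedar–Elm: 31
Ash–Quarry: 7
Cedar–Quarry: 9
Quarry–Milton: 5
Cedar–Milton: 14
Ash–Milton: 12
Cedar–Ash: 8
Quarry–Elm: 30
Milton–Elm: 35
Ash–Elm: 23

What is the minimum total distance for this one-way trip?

Shortest open route: 49 min.

There are 4! = 24 possible orderings.
Cedar→Ash→Quarry→Milton→Elm: 8+7+5+35 = 55
Cedar→Ash→Quarry→Elm→Milton: 8+7+30+35 = 80
Cedar→Ash→Milton→Quarry→Elm: 8+12+5+30 = 55
Cedar→Ash→Milton→Elm→Quarry: 8+12+35+30 = 85
Cedar→Ash→Elm→Quarry→Milton: 8+23+30+5 = 66
Cedar→Ash→Elm→Milton→Quarry: 8+23+35+5 = 71
Cedar→Quarry→Ash→Milton→Elm: 9+7+12+35 = 63
Cedar→Quarry→Ash→Elm→Milton: 9+7+23+35 = 74
Cedar→Quarry→Milton→Ash→Elm: 9+5+12+23 = 49
Cedar→Quarry→Milton→Elm→Ash: 9+5+35+23 = 72
Cedar→Quarry→Elm→Ash→Milton: 9+30+23+12 = 74
Cedar→Quarry→Elm→Milton→Ash: 9+30+35+12 = 86
Cedar→Milton→Ash→Quarry→Elm: 14+12+7+30 = 63
Cedar→Milton→Ash→Elm→Quarry: 14+12+23+30 = 79
… (10 more)
The minimum is 49.
One shortest path: Cedar → Quarry → Milton → Ash → Elm.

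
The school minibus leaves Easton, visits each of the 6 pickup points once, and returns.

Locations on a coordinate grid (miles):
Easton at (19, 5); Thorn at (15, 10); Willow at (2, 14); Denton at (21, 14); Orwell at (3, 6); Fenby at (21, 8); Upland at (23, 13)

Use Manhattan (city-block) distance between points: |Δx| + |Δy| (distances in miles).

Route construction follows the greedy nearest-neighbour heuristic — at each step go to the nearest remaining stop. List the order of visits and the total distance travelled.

Nearest-neighbour total = 76 miles; route Easton → Fenby → Denton → Upland → Thorn → Orwell → Willow → Easton.

Easton → [Fenby:5 / Thorn:9 / Denton:11 / Upland:12 / Orwell:17 / Willow:26] → Fenby (5)
Fenby → [Denton:6 / Upland:7 / Thorn:8 / Orwell:20 / Willow:25] → Denton (6)
Denton → [Upland:3 / Thorn:10 / Willow:19 / Orwell:26] → Upland (3)
Upland → [Thorn:11 / Willow:22 / Orwell:27] → Thorn (11)
Thorn → [Orwell:16 / Willow:17] → Orwell (16)
Orwell → [Willow:9] → Willow (9)
Return Willow→Easton: 26.
Total = 5 + 6 + 3 + 11 + 16 + 9 + 26 = 76.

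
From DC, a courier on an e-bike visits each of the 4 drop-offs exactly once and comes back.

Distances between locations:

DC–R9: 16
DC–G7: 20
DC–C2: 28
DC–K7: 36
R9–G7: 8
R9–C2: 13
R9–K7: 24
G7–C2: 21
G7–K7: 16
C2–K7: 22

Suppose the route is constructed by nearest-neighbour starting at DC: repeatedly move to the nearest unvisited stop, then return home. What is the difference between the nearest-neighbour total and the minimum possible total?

The nearest-neighbour route is 3 longer than optimal.

DC: R9=16, G7=20, C2=28, K7=36 ⇒ R9
R9: G7=8, C2=13, K7=24 ⇒ G7
G7: K7=16, C2=21 ⇒ K7
K7: C2=22 ⇒ C2
NN route DC → R9 → G7 → K7 → C2 → DC costs 90.
Optimal: DC → R9 → C2 → K7 → G7 → DC costs 87 (by enumerating all 12 distinct tours).
Excess = 90 − 87 = 3.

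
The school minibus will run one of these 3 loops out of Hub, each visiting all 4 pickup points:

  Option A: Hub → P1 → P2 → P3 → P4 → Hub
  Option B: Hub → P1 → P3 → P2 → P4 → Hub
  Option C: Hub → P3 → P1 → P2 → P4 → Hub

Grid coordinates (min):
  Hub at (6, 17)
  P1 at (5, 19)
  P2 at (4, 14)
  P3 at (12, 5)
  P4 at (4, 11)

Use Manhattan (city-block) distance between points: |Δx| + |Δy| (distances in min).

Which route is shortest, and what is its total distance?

48 min — Option A is the shortest.

Option A: 3 + 6 + 17 + 14 + 8 = 48
Option B: 3 + 21 + 17 + 3 + 8 = 52
Option C: 18 + 21 + 6 + 3 + 8 = 56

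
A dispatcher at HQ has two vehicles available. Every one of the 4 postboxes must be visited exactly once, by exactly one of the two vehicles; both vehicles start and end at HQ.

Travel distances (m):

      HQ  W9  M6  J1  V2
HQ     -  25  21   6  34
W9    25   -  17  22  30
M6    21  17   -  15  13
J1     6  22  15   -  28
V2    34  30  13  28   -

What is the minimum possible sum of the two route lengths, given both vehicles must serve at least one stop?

Check every non-empty split of the stops between the two vehicles; for each half take its own optimal tour:
  {W9} + {M6, J1, V2}: 50 + 68 = 118
  {M6} + {W9, J1, V2}: 42 + 89 = 131
  {W9, M6} + {J1, V2}: 63 + 68 = 131
  {J1} + {W9, M6, V2}: 12 + 89 = 101
  {W9, J1} + {M6, V2}: 53 + 68 = 121
  {M6, J1} + {W9, V2}: 42 + 89 = 131
  … (7 splits in total)
Best: vehicle 1 HQ → J1 → HQ = 12; vehicle 2 HQ → W9 → M6 → V2 → HQ = 89; combined 101.

Minimum combined distance: 101 m.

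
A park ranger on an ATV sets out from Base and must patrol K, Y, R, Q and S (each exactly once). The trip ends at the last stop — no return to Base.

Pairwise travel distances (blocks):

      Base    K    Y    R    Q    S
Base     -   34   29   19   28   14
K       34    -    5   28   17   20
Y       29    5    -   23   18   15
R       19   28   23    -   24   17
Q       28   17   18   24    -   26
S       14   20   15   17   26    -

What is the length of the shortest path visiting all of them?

There are 5! = 120 possible orderings.
Base - K - Y - R - Q - S: 34+5+23+24+26 = 112
Base - K - Y - R - S - Q: 34+5+23+17+26 = 105
Base - K - Y - Q - R - S: 34+5+18+24+17 = 98
Base - K - Y - Q - S - R: 34+5+18+26+17 = 100
Base - K - Y - S - R - Q: 34+5+15+17+24 = 95
Base - K - Y - S - Q - R: 34+5+15+26+24 = 104
Base - K - R - Y - Q - S: 34+28+23+18+26 = 129
Base - K - R - Y - S - Q: 34+28+23+15+26 = 126
Base - K - R - Q - Y - S: 34+28+24+18+15 = 119
Base - K - R - Q - S - Y: 34+28+24+26+15 = 127
Base - K - R - S - Y - Q: 34+28+17+15+18 = 112
Base - K - R - S - Q - Y: 34+28+17+26+18 = 123
Base - K - Q - Y - R - S: 34+17+18+23+17 = 109
Base - K - Q - Y - S - R: 34+17+18+15+17 = 101
… (106 more)
Base - R - S - Y - K - Q: 19+17+15+5+17 = 73  ← best
The minimum is 73.
One shortest path: Base → R → S → Y → K → Q.

73 blocks — the minimum one-way total.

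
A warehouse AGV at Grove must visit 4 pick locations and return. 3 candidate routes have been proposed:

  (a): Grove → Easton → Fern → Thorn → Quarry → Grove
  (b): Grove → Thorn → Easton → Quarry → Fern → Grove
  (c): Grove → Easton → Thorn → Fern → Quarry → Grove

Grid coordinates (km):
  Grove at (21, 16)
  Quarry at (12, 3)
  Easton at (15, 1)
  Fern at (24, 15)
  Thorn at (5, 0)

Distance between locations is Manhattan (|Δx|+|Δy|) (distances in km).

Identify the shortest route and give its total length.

(a): 21 + 23 + 34 + 10 + 22 = 110
(b): 32 + 11 + 5 + 24 + 4 = 76
(c): 21 + 11 + 34 + 24 + 22 = 112

76 km — (b) is the shortest.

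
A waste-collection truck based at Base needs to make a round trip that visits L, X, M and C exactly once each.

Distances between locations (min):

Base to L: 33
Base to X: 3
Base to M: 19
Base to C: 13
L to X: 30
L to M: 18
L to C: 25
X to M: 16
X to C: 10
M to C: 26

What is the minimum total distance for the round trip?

Shortest round trip = 75 min.

With 4 stops there are 4!/2 = 12 distinct round trips (a route and its reverse cost the same).
Base→L→X→M→C→Base: 33+30+16+26+13 = 118
Base→L→X→C→M→Base: 33+30+10+26+19 = 118
Base→L→M→X→C→Base: 33+18+16+10+13 = 90
Base→L→M→C→X→Base: 33+18+26+10+3 = 90
Base→L→C→X→M→Base: 33+25+10+16+19 = 103
Base→L→C→M→X→Base: 33+25+26+16+3 = 103
Base→X→L→M→C→Base: 3+30+18+26+13 = 90
Base→X→L→C→M→Base: 3+30+25+26+19 = 103
Base→X→M→L→C→Base: 3+16+18+25+13 = 75
Base→X→C→L→M→Base: 3+10+25+18+19 = 75
Base→M→L→X→C→Base: 19+18+30+10+13 = 90
Base→M→X→L→C→Base: 19+16+30+25+13 = 103
The minimum is 75.
One optimal route: Base → X → M → L → C → Base (or its reverse).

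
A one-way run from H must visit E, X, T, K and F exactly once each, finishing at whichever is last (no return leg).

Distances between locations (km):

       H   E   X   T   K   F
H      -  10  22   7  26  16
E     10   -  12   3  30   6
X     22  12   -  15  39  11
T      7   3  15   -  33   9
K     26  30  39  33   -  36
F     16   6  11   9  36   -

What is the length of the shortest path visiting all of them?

Minimum one-way distance = 66 km.

There are 5! = 120 possible orderings.
H → E → X → T → K → F: 10+12+15+33+36 = 106
H → E → X → T → F → K: 10+12+15+9+36 = 82
H → E → X → K → T → F: 10+12+39+33+9 = 103
H → E → X → K → F → T: 10+12+39+36+9 = 106
H → E → X → F → T → K: 10+12+11+9+33 = 75
H → E → X → F → K → T: 10+12+11+36+33 = 102
H → E → T → X → K → F: 10+3+15+39+36 = 103
H → E → T → X → F → K: 10+3+15+11+36 = 75
H → E → T → K → X → F: 10+3+33+39+11 = 96
H → E → T → K → F → X: 10+3+33+36+11 = 93
H → E → T → F → X → K: 10+3+9+11+39 = 72
H → E → T → F → K → X: 10+3+9+36+39 = 97
H → E → K → X → T → F: 10+30+39+15+9 = 103
H → E → K → X → F → T: 10+30+39+11+9 = 99
… (106 more)
H → T → E → F → X → K: 7+3+6+11+39 = 66  ← best
The minimum is 66.
One shortest path: H → T → E → F → X → K.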